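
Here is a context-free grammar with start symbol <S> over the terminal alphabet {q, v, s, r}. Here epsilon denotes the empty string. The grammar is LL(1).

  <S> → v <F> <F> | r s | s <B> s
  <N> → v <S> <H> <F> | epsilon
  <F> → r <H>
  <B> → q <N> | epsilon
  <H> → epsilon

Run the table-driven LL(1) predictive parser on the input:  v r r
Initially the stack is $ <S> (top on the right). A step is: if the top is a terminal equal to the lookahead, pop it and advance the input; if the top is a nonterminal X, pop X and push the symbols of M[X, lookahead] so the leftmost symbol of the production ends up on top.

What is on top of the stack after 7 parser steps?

step 1: stack=$ <S>  input=v r r $  — expand <S> → v <F> <F>
step 2: stack=$ <F> <F> v  input=v r r $  — match v
step 3: stack=$ <F> <F>  input=r r $  — expand <F> → r <H>
step 4: stack=$ <F> <H> r  input=r r $  — match r
step 5: stack=$ <F> <H>  input=r $  — expand <H> → epsilon
step 6: stack=$ <F>  input=r $  — expand <F> → r <H>
step 7: stack=$ <H> r  input=r $  — match r
Stack after step 7: $ <H> (top = <H>).

<H>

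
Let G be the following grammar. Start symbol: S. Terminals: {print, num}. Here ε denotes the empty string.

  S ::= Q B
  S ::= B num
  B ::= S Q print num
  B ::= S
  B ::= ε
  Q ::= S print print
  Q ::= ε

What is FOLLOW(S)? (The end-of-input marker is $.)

{$, num, print}

FIRST(S): from S::=Q B we get {ε, num, print}; from S::=B num we get {num, print}. So FIRST(S) = {ε, num, print}.
FIRST(Q): from Q::=S print print we get {num, print}; from Q::=ε we get {ε}. So FIRST(Q) = {ε, num, print}.
FIRST(B): from B::=S Q print num we get {num, print}; from B::=S we get {ε, num, print}; from B::=ε we get {ε}. So FIRST(B) = {ε, num, print}.
FOLLOW(S) includes $ since S is the start symbol.
FOLLOW(S): in B::=S Q print num, S is followed by Q print num with FIRST {num, print}; in B::=S, the suffix after S is empty, so FOLLOW(S) ⊇ FOLLOW(B) = {$, num, print}; in Q::=S print print, S is followed by print print with FIRST {print}. Thus FOLLOW(S) = {$, num, print}.
FOLLOW(B): in S::=Q B, the suffix after B is empty, so FOLLOW(B) ⊇ FOLLOW(S) = {$, num, print}; in S::=B num, B is followed by num with FIRST {num}. Thus FOLLOW(B) = {$, num, print}.
FOLLOW(Q): in S::=Q B, Q is followed by B with FIRST {ε, num, print}; in S::=Q B, the suffix after Q is nullable, so FOLLOW(Q) ⊇ FOLLOW(S) = {$, num, print}; in B::=S Q print num, Q is followed by print num with FIRST {print}. Thus FOLLOW(Q) = {$, num, print}.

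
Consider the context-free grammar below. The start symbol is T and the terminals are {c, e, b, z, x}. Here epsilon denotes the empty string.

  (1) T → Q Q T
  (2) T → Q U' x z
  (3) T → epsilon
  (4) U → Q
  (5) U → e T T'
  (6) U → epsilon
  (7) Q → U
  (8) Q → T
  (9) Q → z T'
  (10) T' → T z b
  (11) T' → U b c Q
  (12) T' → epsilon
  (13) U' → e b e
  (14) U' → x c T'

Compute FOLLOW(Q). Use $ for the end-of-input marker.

{$, b, e, x, z}

FIRST(U') = {e, x}
FIRST(T) = {epsilon, e, x, z}  (via Q Q T, Q U' x z)
FIRST(U) = {epsilon, e, x, z}  (via Q)
FIRST(Q) = {epsilon, e, x, z}  (via U, T)
FIRST(T') = {epsilon, b, e, x, z}  (via T z b, U b c Q)
FOLLOW(T) includes $ since T is the start symbol.
FOLLOW(U'): in T→Q U' x z, U' is followed by x z with FIRST {x}. Thus FOLLOW(U') = {x}.
FOLLOW(T): in T→Q Q T, the suffix after T is empty (adds nothing new); in U→e T T', T is followed by T' with FIRST {epsilon, b, e, x, z}; in U→e T T', the suffix after T is nullable, so FOLLOW(T) ⊇ FOLLOW(U) = {$, b, e, x, z}; in Q→T, the suffix after T is empty, so FOLLOW(T) ⊇ FOLLOW(Q) = {$, b, e, x, z}; in T'→T z b, T is followed by z b with FIRST {z}. Thus FOLLOW(T) = {$, b, e, x, z}.
FOLLOW(U): in Q→U, the suffix after U is empty, so FOLLOW(U) ⊇ FOLLOW(Q) = {$, b, e, x, z}; in T'→U b c Q, U is followed by b c Q with FIRST {b}. Thus FOLLOW(U) = {$, b, e, x, z}.
FOLLOW(Q): in T→Q Q T (occurrence 1), Q is followed by Q T with FIRST {epsilon, e, x, z}; in T→Q Q T (occurrence 1), the suffix after Q is nullable, so FOLLOW(Q) ⊇ FOLLOW(T) = {$, b, e, x, z}; in T→Q Q T (occurrence 2), Q is followed by T with FIRST {epsilon, e, x, z}; in T→Q Q T (occurrence 2), the suffix after Q is nullable, so FOLLOW(Q) ⊇ FOLLOW(T) = {$, b, e, x, z}; in T→Q U' x z, Q is followed by U' x z with FIRST {e, x}; in U→Q, the suffix after Q is empty, so FOLLOW(Q) ⊇ FOLLOW(U) = {$, b, e, x, z}; in T'→U b c Q, the suffix after Q is empty, so FOLLOW(Q) ⊇ FOLLOW(T') = {$, b, e, x, z}. Thus FOLLOW(Q) = {$, b, e, x, z}.
FOLLOW(T'): in U→e T T', the suffix after T' is empty, so FOLLOW(T') ⊇ FOLLOW(U) = {$, b, e, x, z}; in Q→z T', the suffix after T' is empty, so FOLLOW(T') ⊇ FOLLOW(Q) = {$, b, e, x, z}; in U'→x c T', the suffix after T' is empty, so FOLLOW(T') ⊇ FOLLOW(U') = {x}. Thus FOLLOW(T') = {$, b, e, x, z}.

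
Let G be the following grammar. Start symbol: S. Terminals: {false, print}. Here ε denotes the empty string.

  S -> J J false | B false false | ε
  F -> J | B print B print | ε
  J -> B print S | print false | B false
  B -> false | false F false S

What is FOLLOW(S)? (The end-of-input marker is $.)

{$, false, print}

FIRST(B): from B->false we get {false}; from B->false F false S we get {false}. So FIRST(B) = {false}.
FIRST(J): from J->B print S we get {false}; from J->print false we get {print}; from J->B false we get {false}. So FIRST(J) = {false, print}.
FIRST(S): from S->J J false we get {false, print}; from S->B false false we get {false}; from S->ε we get {ε}. So FIRST(S) = {ε, false, print}.
FIRST(F): from F->J we get {false, print}; from F->B print B print we get {false}; from F->ε we get {ε}. So FIRST(F) = {ε, false, print}.
FOLLOW(S) includes $ since S is the start symbol.
FOLLOW(F): in B->false F false S, F is followed by false S with FIRST {false}. Thus FOLLOW(F) = {false}.
FOLLOW(J): in S->J J false (occurrence 1), J is followed by J false with FIRST {false, print}; in S->J J false (occurrence 2), J is followed by false with FIRST {false}; in F->J, the suffix after J is empty, so FOLLOW(J) ⊇ FOLLOW(F) = {false}. Thus FOLLOW(J) = {false, print}.
FOLLOW(B): in S->B false false, B is followed by false false with FIRST {false}; in F->B print B print (occurrence 1), B is followed by print B print with FIRST {print}; in F->B print B print (occurrence 2), B is followed by print with FIRST {print}; in J->B print S, B is followed by print S with FIRST {print}; in J->B false, B is followed by false with FIRST {false}. Thus FOLLOW(B) = {false, print}.
FOLLOW(S): in J->B print S, the suffix after S is empty, so FOLLOW(S) ⊇ FOLLOW(J) = {false, print}; in B->false F false S, the suffix after S is empty, so FOLLOW(S) ⊇ FOLLOW(B) = {false, print}. Thus FOLLOW(S) = {$, false, print}.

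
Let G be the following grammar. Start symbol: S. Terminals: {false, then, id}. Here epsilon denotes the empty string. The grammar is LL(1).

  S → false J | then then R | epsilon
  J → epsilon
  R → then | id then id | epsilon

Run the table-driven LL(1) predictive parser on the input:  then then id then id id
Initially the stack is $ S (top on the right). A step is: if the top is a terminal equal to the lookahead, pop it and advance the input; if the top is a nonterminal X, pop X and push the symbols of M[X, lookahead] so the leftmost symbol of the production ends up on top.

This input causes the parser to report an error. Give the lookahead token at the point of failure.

id

     Stack          Input                      Action
  1  $ S            then then id then id id $  expand S → then then R
  2  $ R then then  then then id then id id $  match then
  3  $ R then       then id then id id $       match then
  4  $ R            id then id id $            expand R → id then id
  5  $ id then id   id then id id $            match id
  6  $ id then      then id id $               match then
  7  $ id           id id $                    match id
  8  $              id $                       error: stack empty but input remains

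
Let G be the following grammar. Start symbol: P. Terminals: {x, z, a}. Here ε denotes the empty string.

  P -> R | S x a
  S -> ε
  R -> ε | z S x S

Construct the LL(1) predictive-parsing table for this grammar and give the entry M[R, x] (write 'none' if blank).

FIRST(S): from S->ε we get {ε}. So FIRST(S) = {ε}.
FIRST(R): from R->ε we get {ε}; from R->z S x S we get {z}. So FIRST(R) = {ε, z}.
FIRST(P): from P->R we get {ε, z}; from P->S x a we get {x}. So FIRST(P) = {ε, x, z}.
FOLLOW(P) includes $ since P is the start symbol.
FOLLOW(P): P appears on no right-hand side. Thus FOLLOW(P) = {$}.
FOLLOW(R): in P->R, the suffix after R is empty, so FOLLOW(R) ⊇ FOLLOW(P) = {$}. Thus FOLLOW(R) = {$}.
For R -> ε: FIRST(ε) = {ε}, so it goes in M[R, t] for t ∈ {}; since ε ∈ FIRST, also for every t ∈ FOLLOW(R) = {$}.
For R -> z S x S: FIRST(z S x S) = {z}, so it goes in M[R, t] for t ∈ {z}.
None of these place a production in M[R, x].

none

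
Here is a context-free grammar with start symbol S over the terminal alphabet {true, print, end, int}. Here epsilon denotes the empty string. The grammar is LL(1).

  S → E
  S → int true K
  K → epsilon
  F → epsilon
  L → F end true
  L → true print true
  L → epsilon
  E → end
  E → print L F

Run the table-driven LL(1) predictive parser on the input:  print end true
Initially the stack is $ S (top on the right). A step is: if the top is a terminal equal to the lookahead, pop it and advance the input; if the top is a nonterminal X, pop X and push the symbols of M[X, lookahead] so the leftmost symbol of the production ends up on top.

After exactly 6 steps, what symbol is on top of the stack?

true

step 1: stack=$ S  input=print end true $  — expand S → E
step 2: stack=$ E  input=print end true $  — expand E → print L F
step 3: stack=$ F L print  input=print end true $  — match print
step 4: stack=$ F L  input=end true $  — expand L → F end true
step 5: stack=$ F true end F  input=end true $  — expand F → epsilon
step 6: stack=$ F true end  input=end true $  — match end
Stack after step 6: $ F true (top = true).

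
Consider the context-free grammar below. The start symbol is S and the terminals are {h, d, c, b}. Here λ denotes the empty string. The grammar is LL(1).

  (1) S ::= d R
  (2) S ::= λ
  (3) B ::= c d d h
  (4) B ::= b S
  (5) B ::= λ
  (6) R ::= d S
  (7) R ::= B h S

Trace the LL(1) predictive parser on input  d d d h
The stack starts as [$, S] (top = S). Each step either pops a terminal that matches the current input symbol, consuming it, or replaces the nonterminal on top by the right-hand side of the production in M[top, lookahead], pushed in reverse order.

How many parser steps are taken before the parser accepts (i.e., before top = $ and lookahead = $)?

      Stack    Input      Action
   1  $ S      d d d h $  expand S ::= d R
   2  $ R d    d d d h $  match d
   3  $ R      d d h $    expand R ::= d S
   4  $ S d    d d h $    match d
   5  $ S      d h $      expand S ::= d R
   6  $ R d    d h $      match d
   7  $ R      h $        expand R ::= B h S
   8  $ S h B  h $        expand B ::= λ
   9  $ S h    h $        match h
  10  $ S      $          expand S ::= λ
Accept reached after 10 steps.

10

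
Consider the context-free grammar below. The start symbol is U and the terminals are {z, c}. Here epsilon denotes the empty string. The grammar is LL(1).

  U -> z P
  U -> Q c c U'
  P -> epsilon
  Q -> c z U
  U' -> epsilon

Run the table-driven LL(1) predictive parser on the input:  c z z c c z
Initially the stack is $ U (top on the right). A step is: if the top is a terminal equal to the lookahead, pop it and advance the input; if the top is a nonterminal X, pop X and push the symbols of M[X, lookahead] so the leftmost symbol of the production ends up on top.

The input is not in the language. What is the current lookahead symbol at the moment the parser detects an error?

step 1: stack=$ U  input=c z z c c z $  — expand U -> Q c c U'
step 2: stack=$ U' c c Q  input=c z z c c z $  — expand Q -> c z U
step 3: stack=$ U' c c U z c  input=c z z c c z $  — match c
step 4: stack=$ U' c c U z  input=z z c c z $  — match z
step 5: stack=$ U' c c U  input=z c c z $  — expand U -> z P
step 6: stack=$ U' c c P z  input=z c c z $  — match z
step 7: stack=$ U' c c P  input=c c z $  — expand P -> epsilon
step 8: stack=$ U' c c  input=c c z $  — match c
step 9: stack=$ U' c  input=c z $  — match c
step 10: stack=$ U'  input=z $  — error: M[U', z] is empty

z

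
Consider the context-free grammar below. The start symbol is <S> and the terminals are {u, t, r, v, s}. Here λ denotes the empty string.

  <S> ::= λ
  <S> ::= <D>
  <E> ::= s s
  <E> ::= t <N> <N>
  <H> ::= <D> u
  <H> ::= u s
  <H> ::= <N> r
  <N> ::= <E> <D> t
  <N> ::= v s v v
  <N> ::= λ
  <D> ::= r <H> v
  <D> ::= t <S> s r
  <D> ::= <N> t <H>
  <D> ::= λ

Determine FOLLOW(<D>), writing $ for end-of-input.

{$, s, t, u}

FIRST(<E>) = {s, t}
FIRST(<N>) = {λ, s, t, v}  (via <E> <D> t)
FIRST(<D>) = {λ, r, s, t, v}  (via <N> t <H>)
FIRST(<S>) = {λ, r, s, t, v}  (via <D>)
FIRST(<H>) = {r, s, t, u, v}  (via <D> u, <N> r)
FOLLOW(<S>) includes $ since <S> is the start symbol.
FOLLOW(<S>): in <D>::=t <S> s r, <S> is followed by s r with FIRST {s}. Thus FOLLOW(<S>) = {$, s}.
FOLLOW(<E>): in <N>::=<E> <D> t, <E> is followed by <D> t with FIRST {r, s, t, v}. Thus FOLLOW(<E>) = {r, s, t, v}.
FOLLOW(<N>): in <E>::=t <N> <N> (occurrence 1), <N> is followed by <N> with FIRST {λ, s, t, v}; in <E>::=t <N> <N> (occurrence 1), the suffix after <N> is nullable, so FOLLOW(<N>) ⊇ FOLLOW(<E>) = {r, s, t, v}; in <E>::=t <N> <N> (occurrence 2), the suffix after <N> is empty, so FOLLOW(<N>) ⊇ FOLLOW(<E>) = {r, s, t, v}; in <H>::=<N> r, <N> is followed by r with FIRST {r}; in <D>::=<N> t <H>, <N> is followed by t <H> with FIRST {t}. Thus FOLLOW(<N>) = {r, s, t, v}.
FOLLOW(<D>): in <S>::=<D>, the suffix after <D> is empty, so FOLLOW(<D>) ⊇ FOLLOW(<S>) = {$, s}; in <H>::=<D> u, <D> is followed by u with FIRST {u}; in <N>::=<E> <D> t, <D> is followed by t with FIRST {t}. Thus FOLLOW(<D>) = {$, s, t, u}.
FOLLOW(<H>): in <D>::=r <H> v, <H> is followed by v with FIRST {v}; in <D>::=<N> t <H>, the suffix after <H> is empty, so FOLLOW(<H>) ⊇ FOLLOW(<D>) = {$, s, t, u}. Thus FOLLOW(<H>) = {$, s, t, u, v}.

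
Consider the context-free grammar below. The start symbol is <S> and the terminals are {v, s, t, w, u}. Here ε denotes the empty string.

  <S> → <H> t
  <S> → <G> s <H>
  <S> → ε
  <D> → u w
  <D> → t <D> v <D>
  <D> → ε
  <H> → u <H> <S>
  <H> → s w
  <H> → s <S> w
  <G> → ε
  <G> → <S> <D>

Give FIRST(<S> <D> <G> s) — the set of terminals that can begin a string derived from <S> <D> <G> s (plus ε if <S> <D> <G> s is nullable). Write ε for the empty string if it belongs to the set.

{s, t, u}

FIRST(<D>) = {ε, t, u}
FIRST(<H>) = {s, u}
FIRST(<S>) = {ε, s, t, u}  (via <H> t, <G> s <H>)
FIRST(<G>) = {ε, s, t, u}  (via <S> <D>)
FIRST(<S> <D> <G> s): take FIRST of each symbol in turn, carrying on past any symbol whose FIRST contains ε; result {s, t, u}.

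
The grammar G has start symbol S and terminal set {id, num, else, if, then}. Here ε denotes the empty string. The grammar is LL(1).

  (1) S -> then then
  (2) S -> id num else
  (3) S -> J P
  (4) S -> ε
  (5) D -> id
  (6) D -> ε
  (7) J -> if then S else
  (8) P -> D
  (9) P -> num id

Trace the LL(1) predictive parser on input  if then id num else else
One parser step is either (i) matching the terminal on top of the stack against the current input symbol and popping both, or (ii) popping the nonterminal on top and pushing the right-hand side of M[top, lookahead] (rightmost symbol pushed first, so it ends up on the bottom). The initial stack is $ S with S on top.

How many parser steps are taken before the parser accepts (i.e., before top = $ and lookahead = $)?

11

      Stack                 Input                       Action
   1  $ S                   if then id num else else $  expand S -> J P
   2  $ P J                 if then id num else else $  expand J -> if then S else
   3  $ P else S then if    if then id num else else $  match if
   4  $ P else S then       then id num else else $     match then
   5  $ P else S            id num else else $          expand S -> id num else
   6  $ P else else num id  id num else else $          match id
   7  $ P else else num     num else else $             match num
   8  $ P else else         else else $                 match else
   9  $ P else              else $                      match else
  10  $ P                   $                           expand P -> D
  11  $ D                   $                           expand D -> ε
Accept reached after 11 steps.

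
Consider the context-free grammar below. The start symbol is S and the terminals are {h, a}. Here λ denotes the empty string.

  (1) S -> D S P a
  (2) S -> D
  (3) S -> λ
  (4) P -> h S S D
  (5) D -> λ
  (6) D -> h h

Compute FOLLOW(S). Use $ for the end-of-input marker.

{$, a, h}

FIRST(P) = {h}
FIRST(D) = {λ, h}
FIRST(S) = {λ, h}  (via D S P a, D)
FOLLOW(S) includes $ since S is the start symbol.
FOLLOW(P): in S->D S P a, P is followed by a with FIRST {a}. Thus FOLLOW(P) = {a}.
FOLLOW(S): in S->D S P a, S is followed by P a with FIRST {h}; in P->h S S D (occurrence 1), S is followed by S D with FIRST {λ, h}; in P->h S S D (occurrence 1), the suffix after S is nullable, so FOLLOW(S) ⊇ FOLLOW(P) = {a}; in P->h S S D (occurrence 2), S is followed by D with FIRST {λ, h}; in P->h S S D (occurrence 2), the suffix after S is nullable, so FOLLOW(S) ⊇ FOLLOW(P) = {a}. Thus FOLLOW(S) = {$, a, h}.
FOLLOW(D): in S->D S P a, D is followed by S P a with FIRST {h}; in S->D, the suffix after D is empty, so FOLLOW(D) ⊇ FOLLOW(S) = {$, a, h}; in P->h S S D, the suffix after D is empty, so FOLLOW(D) ⊇ FOLLOW(P) = {a}. Thus FOLLOW(D) = {$, a, h}.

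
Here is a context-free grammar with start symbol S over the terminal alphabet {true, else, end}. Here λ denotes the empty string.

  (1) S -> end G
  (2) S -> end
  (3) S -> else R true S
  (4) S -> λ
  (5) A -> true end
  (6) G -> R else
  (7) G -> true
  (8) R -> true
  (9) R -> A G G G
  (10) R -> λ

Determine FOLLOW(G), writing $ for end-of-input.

FIRST(S) = {λ, else, end}
FIRST(A) = {true}
FIRST(R) = {λ, true}  (via A G G G)
FIRST(G) = {else, true}  (via R else)
FOLLOW(S) includes $ since S is the start symbol.
FOLLOW(S): in S->else R true S, the suffix after S is empty (adds nothing new). Thus FOLLOW(S) = {$}.
FOLLOW(A): in R->A G G G, A is followed by G G G with FIRST {else, true}. Thus FOLLOW(A) = {else, true}.
FOLLOW(R): in S->else R true S, R is followed by true S with FIRST {true}; in G->R else, R is followed by else with FIRST {else}. Thus FOLLOW(R) = {else, true}.
FOLLOW(G): in S->end G, the suffix after G is empty, so FOLLOW(G) ⊇ FOLLOW(S) = {$}; in R->A G G G (occurrence 1), G is followed by G G with FIRST {else, true}; in R->A G G G (occurrence 2), G is followed by G with FIRST {else, true}; in R->A G G G (occurrence 3), the suffix after G is empty, so FOLLOW(G) ⊇ FOLLOW(R) = {else, true}. Thus FOLLOW(G) = {$, else, true}.

{$, else, true}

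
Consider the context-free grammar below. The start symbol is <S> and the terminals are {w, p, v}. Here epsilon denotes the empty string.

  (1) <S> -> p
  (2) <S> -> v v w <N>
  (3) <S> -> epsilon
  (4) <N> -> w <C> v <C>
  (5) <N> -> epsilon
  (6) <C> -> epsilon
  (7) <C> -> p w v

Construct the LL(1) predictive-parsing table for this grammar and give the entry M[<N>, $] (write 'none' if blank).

<N> -> epsilon

FIRST(<S>): from <S>->p we get {p}; from <S>->v v w <N> we get {v}; from <S>->epsilon we get {epsilon}. So FIRST(<S>) = {epsilon, p, v}.
FIRST(<N>): from <N>->w <C> v <C> we get {w}; from <N>->epsilon we get {epsilon}. So FIRST(<N>) = {epsilon, w}.
FIRST(<C>): from <C>->epsilon we get {epsilon}; from <C>->p w v we get {p}. So FIRST(<C>) = {epsilon, p}.
FOLLOW(<S>) includes $ since <S> is the start symbol.
FOLLOW(<S>): <S> appears on no right-hand side. Thus FOLLOW(<S>) = {$}.
FOLLOW(<N>): in <S>->v v w <N>, the suffix after <N> is empty, so FOLLOW(<N>) ⊇ FOLLOW(<S>) = {$}. Thus FOLLOW(<N>) = {$}.
For <N> -> w <C> v <C>: FIRST(w <C> v <C>) = {w}, so it goes in M[<N>, t] for t ∈ {w}.
For <N> -> epsilon: FIRST(epsilon) = {epsilon}, so it goes in M[<N>, t] for t ∈ {}; since epsilon ∈ FIRST, also for every t ∈ FOLLOW(<N>) = {$}.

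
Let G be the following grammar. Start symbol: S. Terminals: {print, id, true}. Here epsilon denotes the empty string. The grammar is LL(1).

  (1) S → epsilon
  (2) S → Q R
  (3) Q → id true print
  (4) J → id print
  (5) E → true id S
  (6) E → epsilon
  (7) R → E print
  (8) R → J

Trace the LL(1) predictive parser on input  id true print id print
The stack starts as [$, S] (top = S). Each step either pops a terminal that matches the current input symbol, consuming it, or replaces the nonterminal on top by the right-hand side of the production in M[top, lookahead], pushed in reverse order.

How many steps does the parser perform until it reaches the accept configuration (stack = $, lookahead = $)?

9

step 1: stack=$ S  input=id true print id print $  — expand S → Q R
step 2: stack=$ R Q  input=id true print id print $  — expand Q → id true print
step 3: stack=$ R print true id  input=id true print id print $  — match id
step 4: stack=$ R print true  input=true print id print $  — match true
step 5: stack=$ R print  input=print id print $  — match print
step 6: stack=$ R  input=id print $  — expand R → J
step 7: stack=$ J  input=id print $  — expand J → id print
step 8: stack=$ print id  input=id print $  — match id
step 9: stack=$ print  input=print $  — match print
Accept reached after 9 steps.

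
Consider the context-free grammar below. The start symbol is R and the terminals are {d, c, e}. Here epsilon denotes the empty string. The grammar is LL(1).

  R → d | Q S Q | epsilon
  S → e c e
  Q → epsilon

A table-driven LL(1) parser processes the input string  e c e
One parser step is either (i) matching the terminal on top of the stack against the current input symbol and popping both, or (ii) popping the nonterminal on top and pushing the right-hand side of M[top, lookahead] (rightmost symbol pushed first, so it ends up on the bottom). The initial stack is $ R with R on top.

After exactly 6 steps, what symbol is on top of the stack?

step 1: stack=$ R  input=e c e $  — expand R → Q S Q
step 2: stack=$ Q S Q  input=e c e $  — expand Q → epsilon
step 3: stack=$ Q S  input=e c e $  — expand S → e c e
step 4: stack=$ Q e c e  input=e c e $  — match e
step 5: stack=$ Q e c  input=c e $  — match c
step 6: stack=$ Q e  input=e $  — match e
Stack after step 6: $ Q (top = Q).

Q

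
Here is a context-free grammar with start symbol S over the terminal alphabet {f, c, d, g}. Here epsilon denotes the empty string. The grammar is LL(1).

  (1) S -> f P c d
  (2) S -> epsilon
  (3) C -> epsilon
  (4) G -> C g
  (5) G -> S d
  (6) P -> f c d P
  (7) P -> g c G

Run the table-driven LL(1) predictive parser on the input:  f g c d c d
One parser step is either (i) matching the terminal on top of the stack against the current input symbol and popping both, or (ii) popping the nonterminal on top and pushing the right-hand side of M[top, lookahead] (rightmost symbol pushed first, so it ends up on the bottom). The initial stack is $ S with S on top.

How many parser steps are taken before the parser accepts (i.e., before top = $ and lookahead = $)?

step 1: stack=$ S  input=f g c d c d $  — expand S -> f P c d
step 2: stack=$ d c P f  input=f g c d c d $  — match f
step 3: stack=$ d c P  input=g c d c d $  — expand P -> g c G
step 4: stack=$ d c G c g  input=g c d c d $  — match g
step 5: stack=$ d c G c  input=c d c d $  — match c
step 6: stack=$ d c G  input=d c d $  — expand G -> S d
step 7: stack=$ d c d S  input=d c d $  — expand S -> epsilon
step 8: stack=$ d c d  input=d c d $  — match d
step 9: stack=$ d c  input=c d $  — match c
step 10: stack=$ d  input=d $  — match d
Accept reached after 10 steps.

10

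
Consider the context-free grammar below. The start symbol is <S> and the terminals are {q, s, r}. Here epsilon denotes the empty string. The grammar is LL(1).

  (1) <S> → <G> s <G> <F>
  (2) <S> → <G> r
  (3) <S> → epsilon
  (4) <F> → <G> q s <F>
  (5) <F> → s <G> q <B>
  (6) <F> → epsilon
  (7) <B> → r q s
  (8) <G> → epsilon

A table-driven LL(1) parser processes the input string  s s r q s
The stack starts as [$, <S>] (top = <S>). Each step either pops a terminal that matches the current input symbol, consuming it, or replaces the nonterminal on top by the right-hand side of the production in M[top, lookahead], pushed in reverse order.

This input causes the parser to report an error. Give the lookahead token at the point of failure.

step 1: stack=$ <S>  input=s s r q s $  — expand <S> → <G> s <G> <F>
step 2: stack=$ <F> <G> s <G>  input=s s r q s $  — expand <G> → epsilon
step 3: stack=$ <F> <G> s  input=s s r q s $  — match s
step 4: stack=$ <F> <G>  input=s r q s $  — expand <G> → epsilon
step 5: stack=$ <F>  input=s r q s $  — expand <F> → s <G> q <B>
step 6: stack=$ <B> q <G> s  input=s r q s $  — match s
step 7: stack=$ <B> q <G>  input=r q s $  — expand <G> → epsilon
step 8: stack=$ <B> q  input=r q s $  — error: top is terminal q but lookahead is r

r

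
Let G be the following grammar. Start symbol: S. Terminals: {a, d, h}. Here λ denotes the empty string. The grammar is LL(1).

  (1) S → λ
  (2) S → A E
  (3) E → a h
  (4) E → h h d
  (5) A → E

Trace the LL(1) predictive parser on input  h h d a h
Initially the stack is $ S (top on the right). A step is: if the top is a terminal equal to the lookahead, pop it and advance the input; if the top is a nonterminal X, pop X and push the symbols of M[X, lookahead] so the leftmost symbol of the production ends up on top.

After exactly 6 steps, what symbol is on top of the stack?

step 1: stack=$ S  input=h h d a h $  — expand S → A E
step 2: stack=$ E A  input=h h d a h $  — expand A → E
step 3: stack=$ E E  input=h h d a h $  — expand E → h h d
step 4: stack=$ E d h h  input=h h d a h $  — match h
step 5: stack=$ E d h  input=h d a h $  — match h
step 6: stack=$ E d  input=d a h $  — match d
Stack after step 6: $ E (top = E).

E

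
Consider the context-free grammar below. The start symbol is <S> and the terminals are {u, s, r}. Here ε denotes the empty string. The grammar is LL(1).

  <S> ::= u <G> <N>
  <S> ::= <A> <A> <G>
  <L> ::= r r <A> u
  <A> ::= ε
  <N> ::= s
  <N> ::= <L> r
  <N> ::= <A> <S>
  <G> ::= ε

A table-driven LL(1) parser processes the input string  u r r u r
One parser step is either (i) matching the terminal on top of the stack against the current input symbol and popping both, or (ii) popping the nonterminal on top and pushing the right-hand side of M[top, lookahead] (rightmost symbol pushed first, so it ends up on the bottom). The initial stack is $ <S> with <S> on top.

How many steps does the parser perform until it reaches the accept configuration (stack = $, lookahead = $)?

step 1: stack=$ <S>  input=u r r u r $  — expand <S> ::= u <G> <N>
step 2: stack=$ <N> <G> u  input=u r r u r $  — match u
step 3: stack=$ <N> <G>  input=r r u r $  — expand <G> ::= ε
step 4: stack=$ <N>  input=r r u r $  — expand <N> ::= <L> r
step 5: stack=$ r <L>  input=r r u r $  — expand <L> ::= r r <A> u
step 6: stack=$ r u <A> r r  input=r r u r $  — match r
step 7: stack=$ r u <A> r  input=r u r $  — match r
step 8: stack=$ r u <A>  input=u r $  — expand <A> ::= ε
step 9: stack=$ r u  input=u r $  — match u
step 10: stack=$ r  input=r $  — match r
Accept reached after 10 steps.

10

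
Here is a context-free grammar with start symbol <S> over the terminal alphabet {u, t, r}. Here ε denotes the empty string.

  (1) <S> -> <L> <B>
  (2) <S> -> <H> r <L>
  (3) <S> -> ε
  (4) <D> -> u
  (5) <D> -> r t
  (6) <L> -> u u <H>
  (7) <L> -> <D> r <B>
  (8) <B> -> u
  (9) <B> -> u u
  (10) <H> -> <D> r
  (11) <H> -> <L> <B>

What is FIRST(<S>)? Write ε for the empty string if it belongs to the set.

FIRST(<D>): from <D>->u we get {u}; from <D>->r t we get {r}. So FIRST(<D>) = {r, u}.
FIRST(<B>): from <B>->u we get {u}; from <B>->u u we get {u}. So FIRST(<B>) = {u}.
FIRST(<L>): from <L>->u u <H> we get {u}; from <L>-><D> r <B> we get {r, u}. So FIRST(<L>) = {r, u}.
FIRST(<H>): from <H>-><D> r we get {r, u}; from <H>-><L> <B> we get {r, u}. So FIRST(<H>) = {r, u}.
FIRST(<S>): from <S>-><L> <B> we get {r, u}; from <S>-><H> r <L> we get {r, u}; from <S>->ε we get {ε}. So FIRST(<S>) = {ε, r, u}.

{ε, r, u}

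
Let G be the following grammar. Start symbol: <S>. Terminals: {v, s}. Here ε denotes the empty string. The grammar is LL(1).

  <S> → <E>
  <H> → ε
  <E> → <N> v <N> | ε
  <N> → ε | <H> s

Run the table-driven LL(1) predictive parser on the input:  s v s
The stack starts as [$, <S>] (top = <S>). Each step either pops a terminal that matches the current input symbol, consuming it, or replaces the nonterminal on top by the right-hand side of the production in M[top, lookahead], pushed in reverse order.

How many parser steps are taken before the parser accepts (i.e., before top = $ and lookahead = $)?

9

     Stack          Input    Action
  1  $ <S>          s v s $  expand <S> → <E>
  2  $ <E>          s v s $  expand <E> → <N> v <N>
  3  $ <N> v <N>    s v s $  expand <N> → <H> s
  4  $ <N> v s <H>  s v s $  expand <H> → ε
  5  $ <N> v s      s v s $  match s
  6  $ <N> v        v s $    match v
  7  $ <N>          s $      expand <N> → <H> s
  8  $ s <H>        s $      expand <H> → ε
  9  $ s            s $      match s
Accept reached after 9 steps.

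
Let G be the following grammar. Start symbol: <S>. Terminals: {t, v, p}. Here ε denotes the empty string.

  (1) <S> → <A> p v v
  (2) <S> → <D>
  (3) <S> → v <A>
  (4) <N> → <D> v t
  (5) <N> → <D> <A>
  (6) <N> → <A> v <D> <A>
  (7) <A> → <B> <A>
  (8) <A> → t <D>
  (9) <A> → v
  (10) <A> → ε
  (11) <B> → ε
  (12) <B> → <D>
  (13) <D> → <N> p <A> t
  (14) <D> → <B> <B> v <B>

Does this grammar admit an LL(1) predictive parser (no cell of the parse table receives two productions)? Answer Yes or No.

FIRST(<S>) = {p, t, v}
FIRST(<N>) = {t, v}
FIRST(<A>) = {ε, t, v}
FIRST(<B>) = {ε, t, v}
FIRST(<D>) = {t, v}
FOLLOW(<S>) = {$}
FOLLOW(<N>) = {p}
FOLLOW(<A>) = {$, p, t, v}
FOLLOW(<B>) = {$, p, t, v}
FOLLOW(<D>) = {$, p, t, v}
Cell M[<A>, $] receives both <A> → <B> <A> and <A> → ε — the grammar is not LL(1).

No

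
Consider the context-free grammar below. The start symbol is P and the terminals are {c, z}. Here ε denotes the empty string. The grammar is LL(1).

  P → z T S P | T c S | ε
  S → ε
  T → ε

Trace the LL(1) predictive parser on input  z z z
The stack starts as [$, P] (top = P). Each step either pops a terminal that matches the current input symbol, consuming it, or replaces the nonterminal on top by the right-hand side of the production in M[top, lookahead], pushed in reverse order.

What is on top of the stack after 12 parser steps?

step 1: stack=$ P  input=z z z $  — expand P → z T S P
step 2: stack=$ P S T z  input=z z z $  — match z
step 3: stack=$ P S T  input=z z $  — expand T → ε
step 4: stack=$ P S  input=z z $  — expand S → ε
step 5: stack=$ P  input=z z $  — expand P → z T S P
step 6: stack=$ P S T z  input=z z $  — match z
step 7: stack=$ P S T  input=z $  — expand T → ε
step 8: stack=$ P S  input=z $  — expand S → ε
step 9: stack=$ P  input=z $  — expand P → z T S P
step 10: stack=$ P S T z  input=z $  — match z
step 11: stack=$ P S T  input=$  — expand T → ε
step 12: stack=$ P S  input=$  — expand S → ε
Stack after step 12: $ P (top = P).

P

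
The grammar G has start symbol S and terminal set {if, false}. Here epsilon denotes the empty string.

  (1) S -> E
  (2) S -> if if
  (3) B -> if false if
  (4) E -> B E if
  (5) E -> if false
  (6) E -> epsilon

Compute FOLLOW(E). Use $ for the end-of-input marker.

FIRST(B): from B->if false if we get {if}. So FIRST(B) = {if}.
FIRST(E): from E->B E if we get {if}; from E->if false we get {if}; from E->epsilon we get {epsilon}. So FIRST(E) = {epsilon, if}.
FIRST(S): from S->E we get {epsilon, if}; from S->if if we get {if}. So FIRST(S) = {epsilon, if}.
FOLLOW(S) includes $ since S is the start symbol.
FOLLOW(S): S appears on no right-hand side. Thus FOLLOW(S) = {$}.
FOLLOW(B): in E->B E if, B is followed by E if with FIRST {if}. Thus FOLLOW(B) = {if}.
FOLLOW(E): in S->E, the suffix after E is empty, so FOLLOW(E) ⊇ FOLLOW(S) = {$}; in E->B E if, E is followed by if with FIRST {if}. Thus FOLLOW(E) = {$, if}.

{$, if}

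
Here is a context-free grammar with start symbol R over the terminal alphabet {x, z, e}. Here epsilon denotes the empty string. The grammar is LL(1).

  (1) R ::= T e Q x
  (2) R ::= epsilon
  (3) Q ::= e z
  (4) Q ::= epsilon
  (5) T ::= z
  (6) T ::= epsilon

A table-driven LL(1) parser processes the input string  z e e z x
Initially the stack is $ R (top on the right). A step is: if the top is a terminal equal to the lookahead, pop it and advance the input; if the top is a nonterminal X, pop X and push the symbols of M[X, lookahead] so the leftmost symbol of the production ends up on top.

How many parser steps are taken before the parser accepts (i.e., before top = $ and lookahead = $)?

8

step 1: stack=$ R  input=z e e z x $  — expand R ::= T e Q x
step 2: stack=$ x Q e T  input=z e e z x $  — expand T ::= z
step 3: stack=$ x Q e z  input=z e e z x $  — match z
step 4: stack=$ x Q e  input=e e z x $  — match e
step 5: stack=$ x Q  input=e z x $  — expand Q ::= e z
step 6: stack=$ x z e  input=e z x $  — match e
step 7: stack=$ x z  input=z x $  — match z
step 8: stack=$ x  input=x $  — match x
Accept reached after 8 steps.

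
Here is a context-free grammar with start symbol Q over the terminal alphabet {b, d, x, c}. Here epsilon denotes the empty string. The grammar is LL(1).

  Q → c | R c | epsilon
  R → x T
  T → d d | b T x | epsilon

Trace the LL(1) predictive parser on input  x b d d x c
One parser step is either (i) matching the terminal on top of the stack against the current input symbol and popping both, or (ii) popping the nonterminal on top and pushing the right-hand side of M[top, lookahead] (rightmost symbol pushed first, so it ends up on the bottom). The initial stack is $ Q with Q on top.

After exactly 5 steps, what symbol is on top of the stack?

step 1: stack=$ Q  input=x b d d x c $  — expand Q → R c
step 2: stack=$ c R  input=x b d d x c $  — expand R → x T
step 3: stack=$ c T x  input=x b d d x c $  — match x
step 4: stack=$ c T  input=b d d x c $  — expand T → b T x
step 5: stack=$ c x T b  input=b d d x c $  — match b
Stack after step 5: $ c x T (top = T).

T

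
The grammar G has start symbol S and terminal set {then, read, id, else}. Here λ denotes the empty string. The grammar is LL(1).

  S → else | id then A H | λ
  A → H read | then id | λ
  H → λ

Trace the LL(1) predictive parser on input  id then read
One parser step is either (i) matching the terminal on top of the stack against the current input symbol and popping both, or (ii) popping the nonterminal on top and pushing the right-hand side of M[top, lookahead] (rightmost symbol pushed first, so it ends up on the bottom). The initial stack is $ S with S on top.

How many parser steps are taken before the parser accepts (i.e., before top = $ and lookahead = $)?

7

     Stack          Input           Action
  1  $ S            id then read $  expand S → id then A H
  2  $ H A then id  id then read $  match id
  3  $ H A then     then read $     match then
  4  $ H A          read $          expand A → H read
  5  $ H read H     read $          expand H → λ
  6  $ H read       read $          match read
  7  $ H            $               expand H → λ
Accept reached after 7 steps.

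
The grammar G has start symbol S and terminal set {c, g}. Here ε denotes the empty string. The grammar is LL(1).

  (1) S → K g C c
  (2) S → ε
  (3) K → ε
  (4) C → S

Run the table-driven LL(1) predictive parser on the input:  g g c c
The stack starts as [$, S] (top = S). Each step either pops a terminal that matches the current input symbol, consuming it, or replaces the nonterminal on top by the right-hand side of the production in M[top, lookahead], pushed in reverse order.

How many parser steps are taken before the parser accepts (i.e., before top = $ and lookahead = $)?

11

step 1: stack=$ S  input=g g c c $  — expand S → K g C c
step 2: stack=$ c C g K  input=g g c c $  — expand K → ε
step 3: stack=$ c C g  input=g g c c $  — match g
step 4: stack=$ c C  input=g c c $  — expand C → S
step 5: stack=$ c S  input=g c c $  — expand S → K g C c
step 6: stack=$ c c C g K  input=g c c $  — expand K → ε
step 7: stack=$ c c C g  input=g c c $  — match g
step 8: stack=$ c c C  input=c c $  — expand C → S
step 9: stack=$ c c S  input=c c $  — expand S → ε
step 10: stack=$ c c  input=c c $  — match c
step 11: stack=$ c  input=c $  — match c
Accept reached after 11 steps.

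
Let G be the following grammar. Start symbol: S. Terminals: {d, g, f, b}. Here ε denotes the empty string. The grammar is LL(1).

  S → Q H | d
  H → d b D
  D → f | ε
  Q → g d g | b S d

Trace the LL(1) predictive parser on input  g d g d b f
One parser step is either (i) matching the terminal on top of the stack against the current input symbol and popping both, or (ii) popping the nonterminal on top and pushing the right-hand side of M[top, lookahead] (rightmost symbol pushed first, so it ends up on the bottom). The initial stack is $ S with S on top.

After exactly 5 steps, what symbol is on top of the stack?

H

step 1: stack=$ S  input=g d g d b f $  — expand S → Q H
step 2: stack=$ H Q  input=g d g d b f $  — expand Q → g d g
step 3: stack=$ H g d g  input=g d g d b f $  — match g
step 4: stack=$ H g d  input=d g d b f $  — match d
step 5: stack=$ H g  input=g d b f $  — match g
Stack after step 5: $ H (top = H).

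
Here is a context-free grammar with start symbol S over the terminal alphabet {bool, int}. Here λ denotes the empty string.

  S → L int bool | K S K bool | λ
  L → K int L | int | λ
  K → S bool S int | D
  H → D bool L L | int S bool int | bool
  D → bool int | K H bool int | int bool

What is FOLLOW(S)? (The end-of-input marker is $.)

FIRST(S): from S→L int bool we get {bool, int}; from S→K S K bool we get {bool, int}; from S→λ we get {λ}. So FIRST(S) = {λ, bool, int}.
FIRST(L): from L→K int L we get {bool, int}; from L→int we get {int}; from L→λ we get {λ}. So FIRST(L) = {λ, bool, int}.
FIRST(K): from K→S bool S int we get {bool, int}; from K→D we get {bool, int}. So FIRST(K) = {bool, int}.
FIRST(D): from D→bool int we get {bool}; from D→K H bool int we get {bool, int}; from D→int bool we get {int}. So FIRST(D) = {bool, int}.
FIRST(H): from H→D bool L L we get {bool, int}; from H→int S bool int we get {int}; from H→bool we get {bool}. So FIRST(H) = {bool, int}.
FOLLOW(S) includes $ since S is the start symbol.
FOLLOW(S): in S→K S K bool, S is followed by K bool with FIRST {bool, int}; in K→S bool S int (occurrence 1), S is followed by bool S int with FIRST {bool}; in K→S bool S int (occurrence 2), S is followed by int with FIRST {int}; in H→int S bool int, S is followed by bool int with FIRST {bool}. Thus FOLLOW(S) = {$, bool, int}.
FOLLOW(K): in S→K S K bool (occurrence 1), K is followed by S K bool with FIRST {bool, int}; in S→K S K bool (occurrence 2), K is followed by bool with FIRST {bool}; in L→K int L, K is followed by int L with FIRST {int}; in D→K H bool int, K is followed by H bool int with FIRST {bool, int}. Thus FOLLOW(K) = {bool, int}.
FOLLOW(H): in D→K H bool int, H is followed by bool int with FIRST {bool}. Thus FOLLOW(H) = {bool}.
FOLLOW(L): in S→L int bool, L is followed by int bool with FIRST {int}; in L→K int L, the suffix after L is empty (adds nothing new); in H→D bool L L (occurrence 1), L is followed by L with FIRST {λ, bool, int}; in H→D bool L L (occurrence 1), the suffix after L is nullable, so FOLLOW(L) ⊇ FOLLOW(H) = {bool}; in H→D bool L L (occurrence 2), the suffix after L is empty, so FOLLOW(L) ⊇ FOLLOW(H) = {bool}. Thus FOLLOW(L) = {bool, int}.
FOLLOW(D): in K→D, the suffix after D is empty, so FOLLOW(D) ⊇ FOLLOW(K) = {bool, int}; in H→D bool L L, D is followed by bool L L with FIRST {bool}. Thus FOLLOW(D) = {bool, int}.

{$, bool, int}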